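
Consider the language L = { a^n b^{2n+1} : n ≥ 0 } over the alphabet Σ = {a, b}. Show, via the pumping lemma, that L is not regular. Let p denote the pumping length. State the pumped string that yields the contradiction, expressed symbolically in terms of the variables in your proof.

a^{p+k} b^{2p+1}

Assume L is regular; let p be its pumping constant.
Take w = a^p b^{2p+1}. Then w ∈ L and |w| = 3p+1 ≥ p.
Write w = xyz as guaranteed by the lemma, with |xy| ≤ p and |y| > 0.
Since the first p symbols of w are all a's and |xy| ≤ p, y lies entirely in the leading a-block: y = a^k for some k with 1 ≤ k ≤ p.
Pump with i = 2: xy^2z = a^{p+k} b^{2p+1}. For this to lie in L we would need 2p+1 = 2(p+k)+1, which forces k = 0. But k ≥ 1, so xy^2z ∉ L.
This is a contradiction; hence L is not regular.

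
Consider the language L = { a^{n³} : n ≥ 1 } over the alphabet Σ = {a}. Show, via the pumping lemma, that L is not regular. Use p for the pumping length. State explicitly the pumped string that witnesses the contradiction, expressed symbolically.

a^{p³+k}

Toward a contradiction, assume L is regular with pumping length p.
Take w = a^{p³} ∈ L with |w| = p³ ≥ p.
By the pumping lemma, w = xyz with |xy| ≤ p and |y| > 0.
Then y = a^k for some k with 1 ≤ k ≤ p.
Pump with i = 2: xy^2z = a^{p³+k}. Since 1 ≤ k ≤ p, p³ < p³+k ≤ p³+p < p³+3p²+3p+1 = (p+1)³, so p³+k is not a perfect cube. So xy^2z ∉ L.
Contradiction. Therefore L is not regular.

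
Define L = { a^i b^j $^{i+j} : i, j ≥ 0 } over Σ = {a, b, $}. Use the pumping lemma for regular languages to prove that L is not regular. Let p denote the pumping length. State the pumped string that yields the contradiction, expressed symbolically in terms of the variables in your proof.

Assume L is regular; let p be its pumping constant.
Take w = a^p b^p $^{2p} ∈ L (with i=j=p, i+j=2p), |w| = 4p ≥ p.
By the pumping lemma, w = xyz with |xy| ≤ p and |y| > 0.
Because |xy| ≤ p and w begins with p copies of a, we have y = a^k with 1 ≤ k ≤ p.
Consider xy^2z = a^{p+k} b^p $^{2p}. Now the a- and b-counts sum to 2p+k, but the $-count is 2p ≠ 2p+k. So xy^2z ∉ L.
Contradiction. Therefore L is not regular.

a^{p+k} b^p $^{2p}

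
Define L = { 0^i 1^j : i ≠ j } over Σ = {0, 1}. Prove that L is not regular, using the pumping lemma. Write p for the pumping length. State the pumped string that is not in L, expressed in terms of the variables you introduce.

Toward a contradiction, assume L is regular with pumping length p.
Choose w = 0^p 1^{p+p!}. Since p ≠ p+p!, w ∈ L; and |w| ≥ p.
Write w = xyz as guaranteed by the lemma, with |xy| ≤ p and |y| > 0.
Since the first p symbols of w are all 0's and |xy| ≤ p, y lies entirely in the leading 0-block: y = 0^k for some k with 1 ≤ k ≤ p.
Since 1 ≤ k ≤ p, k divides p!; set t = 1 + p!/k. Then xy^t z has p + (p!/k)·k = p + p! copies of 0. Now the 0-count equals the 1-count, so i ≠ j fails. So xy^t z = 0^{p+p!} 1^{p+p!} ∉ L.
This is a contradiction; hence L is not regular.

0^{p+p!} 1^{p+p!}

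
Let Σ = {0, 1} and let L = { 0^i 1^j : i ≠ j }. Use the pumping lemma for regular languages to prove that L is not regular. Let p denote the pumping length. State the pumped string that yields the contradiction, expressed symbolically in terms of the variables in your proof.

Assume L is regular. Let p be the pumping length given by the pumping lemma.
Choose w = 0^p 1^{p+p!}. Since p ≠ p+p!, w ∈ L; and |w| ≥ p.
The pumping lemma gives a decomposition w = xyz where |xy| ≤ p and |y| > 0.
The first p characters of w are 0's, so xy (and hence y) consists only of 0's. Write y = 0^k, 1 ≤ k ≤ p.
Since 1 ≤ k ≤ p, k divides p!; set t = 1 + p!/k. Then xy^t z has p + (p!/k)·k = p + p! copies of 0. Now the 0-count equals the 1-count, so i ≠ j fails. So xy^t z = 0^{p+p!} 1^{p+p!} ∉ L.
This is a contradiction; hence L is not regular.

0^{p+p!} 1^{p+p!}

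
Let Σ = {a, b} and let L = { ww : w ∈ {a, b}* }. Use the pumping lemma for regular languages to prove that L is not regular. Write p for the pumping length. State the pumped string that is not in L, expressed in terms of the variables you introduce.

a^{p+k} b^p a^p b^p

Assume L is regular. Let p be the pumping length given by the pumping lemma.
Take w = a^p b^p a^p b^p = uu where u = a^pb^p; then w ∈ L and |w| = 4p ≥ p.
By the pumping lemma, w = xyz with |xy| ≤ p and |y| ≥ 1.
The first p characters of w are a's, so xy (and hence y) consists only of a's. Write y = a^k, 1 ≤ k ≤ p.
Pump with i = 2: xy^2z = a^{p+k} b^p a^p b^p, of length 4p+k. Suppose this equals vv. The string starts with a and ends with b, so v does too; thus the boundary between the two copies of v is a b→a transition. There is exactly one such transition, at position 2p+k, so |v| = 2p+k and |vv| = 4p+2k ≠ 4p+k since k ≥ 1. So xy^2z ∉ L.
This contradicts the pumping lemma, so L is not regular.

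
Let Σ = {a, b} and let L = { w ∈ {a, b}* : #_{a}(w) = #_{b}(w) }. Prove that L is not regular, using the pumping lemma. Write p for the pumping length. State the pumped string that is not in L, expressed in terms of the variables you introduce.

Toward a contradiction, assume L is regular with pumping length p.
Choose w = a^p b^p ∈ L with |w| = 2p ≥ p.
By the pumping lemma, w = xyz with |xy| ≤ p and |y| > 0.
Since the first p symbols of w are all a's and |xy| ≤ p, y lies entirely in the leading a-block: y = a^k for some k with 1 ≤ k ≤ p.
Pump with i = 2: xy^2z = a^{p+k} b^p has p+k occurrences of a but only p of b. Since k ≥ 1 the counts differ, so xy^2z ∉ L.
This contradicts the pumping lemma, so L is not regular.

a^{p+k} b^p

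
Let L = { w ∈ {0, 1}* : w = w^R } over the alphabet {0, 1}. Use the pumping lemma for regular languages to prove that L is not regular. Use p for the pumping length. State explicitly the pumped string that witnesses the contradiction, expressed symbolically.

0^{p+k} 1 0^p

Toward a contradiction, assume L is regular with pumping length p.
Take w = 0^p 1 0^p, a palindrome of length 2p+1 ≥ p.
The pumping lemma gives a decomposition w = xyz where |xy| ≤ p and |y| > 0.
The first p characters of w are 0's, so xy (and hence y) consists only of 0's. Write y = 0^k, 1 ≤ k ≤ p.
Pump with i = 2: xy^2z = 0^{p+k} 1 0^p. Its reverse is 0^p 1 0^{p+k}, which differs from xy^2z since k ≥ 1. So xy^2z is not a palindrome and xy^2z ∉ L.
This is a contradiction; hence L is not regular.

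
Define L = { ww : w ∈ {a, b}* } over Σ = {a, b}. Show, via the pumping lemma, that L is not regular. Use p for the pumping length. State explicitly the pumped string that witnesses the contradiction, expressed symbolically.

Assume L is regular. Let p be the pumping length given by the pumping lemma.
Take w = a^p b^p a^p b^p = uu where u = a^pb^p; then w ∈ L and |w| = 4p ≥ p.
By the pumping lemma, w = xyz with |xy| ≤ p and |y| ≥ 1.
Because |xy| ≤ p and w begins with p copies of a, we have y = a^k with 1 ≤ k ≤ p.
Pump with i = 2: xy^2z = a^{p+k} b^p a^p b^p, of length 4p+k. Suppose this equals vv. The string starts with a and ends with b, so v does too; thus the boundary between the two copies of v is a b→a transition. There is exactly one such transition, at position 2p+k, so |v| = 2p+k and |vv| = 4p+2k ≠ 4p+k since k ≥ 1. So xy^2z ∉ L.
This is a contradiction; hence L is not regular.

a^{p+k} b^p a^p b^p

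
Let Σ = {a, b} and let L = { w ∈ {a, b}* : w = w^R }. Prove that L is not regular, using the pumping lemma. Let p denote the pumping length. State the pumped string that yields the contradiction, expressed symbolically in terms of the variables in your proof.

Assume L is regular; let p be its pumping constant.
Take w = a^p b a^p, a palindrome of length 2p+1 ≥ p.
Write w = xyz as guaranteed by the lemma, with |xy| ≤ p and |y| > 0.
Because |xy| ≤ p and w begins with p copies of a, we have y = a^k with 1 ≤ k ≤ p.
Pump with i = 2: xy^2z = a^{p+k} b a^p. Its reverse is a^p b a^{p+k}, which differs from xy^2z since k ≥ 1. So xy^2z is not a palindrome and xy^2z ∉ L.
This contradicts the pumping lemma, so L is not regular.

a^{p+k} b a^p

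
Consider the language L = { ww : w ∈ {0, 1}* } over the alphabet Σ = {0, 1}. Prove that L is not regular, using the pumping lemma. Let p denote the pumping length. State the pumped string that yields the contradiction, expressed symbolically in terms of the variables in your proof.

0^{p+k} 1^p 0^p 1^p

Suppose for contradiction that L is regular, and let p be the pumping length.
Take w = 0^p 1^p 0^p 1^p = uu where u = 0^p1^p; then w ∈ L and |w| = 4p ≥ p.
The pumping lemma gives a decomposition w = xyz where |xy| ≤ p and |y| > 0.
Since the first p symbols of w are all 0's and |xy| ≤ p, y lies entirely in the leading 0-block: y = 0^k for some k with 1 ≤ k ≤ p.
Pump with i = 2: xy^2z = 0^{p+k} 1^p 0^p 1^p, of length 4p+k. Suppose this equals vv. The string starts with 0 and ends with 1, so v does too; thus the boundary between the two copies of v is a 1→0 transition. There is exactly one such transition, at position 2p+k, so |v| = 2p+k and |vv| = 4p+2k ≠ 4p+k since k ≥ 1. So xy^2z ∉ L.
This contradicts the pumping lemma, so L is not regular.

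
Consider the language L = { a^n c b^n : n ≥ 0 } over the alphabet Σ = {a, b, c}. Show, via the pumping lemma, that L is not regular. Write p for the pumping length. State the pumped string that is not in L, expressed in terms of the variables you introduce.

a^{p+k} c b^p

Assume L is regular; let p be its pumping constant.
Take w = a^p c b^p ∈ L with |w| = 2p+1 ≥ p.
Write w = xyz as guaranteed by the lemma, with |xy| ≤ p and y is nonempty.
Because |xy| ≤ p and w begins with p copies of a, we have y = a^k with 1 ≤ k ≤ p.
Pump with i = 2: xy^2z = a^{p+k} c b^p, which would require p+k = p. But k ≥ 1, so xy^2z ∉ L.
This is a contradiction; hence L is not regular.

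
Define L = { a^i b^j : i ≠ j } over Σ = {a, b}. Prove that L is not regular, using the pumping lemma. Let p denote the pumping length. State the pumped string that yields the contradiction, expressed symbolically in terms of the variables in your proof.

a^{p+p!} b^{p+p!}

Assume L is regular. Let p be the pumping length given by the pumping lemma.
Choose w = a^p b^{p+p!}. Since p ≠ p+p!, w ∈ L; and |w| ≥ p.
The pumping lemma gives a decomposition w = xyz where |xy| ≤ p and y is nonempty.
The first p characters of w are a's, so xy (and hence y) consists only of a's. Write y = a^k, 1 ≤ k ≤ p.
Since 1 ≤ k ≤ p, k divides p!; set t = 1 + p!/k. Then xy^t z has p + (p!/k)·k = p + p! copies of a. Now the a-count equals the b-count, so i ≠ j fails. So xy^t z = a^{p+p!} b^{p+p!} ∉ L.
This contradicts the pumping lemma, so L is not regular.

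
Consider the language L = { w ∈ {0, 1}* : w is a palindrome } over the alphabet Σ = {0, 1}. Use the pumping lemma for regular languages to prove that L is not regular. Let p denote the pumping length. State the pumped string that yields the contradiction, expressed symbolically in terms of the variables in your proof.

0^{p+k} 1 0^p

Toward a contradiction, assume L is regular with pumping length p.
Take w = 0^p 1 0^p, a palindrome of length 2p+1 ≥ p.
The pumping lemma gives a decomposition w = xyz where |xy| ≤ p and |y| ≥ 1.
Since the first p symbols of w are all 0's and |xy| ≤ p, y lies entirely in the leading 0-block: y = 0^k for some k with 1 ≤ k ≤ p.
Pump with i = 2: xy^2z = 0^{p+k} 1 0^p. Its reverse is 0^p 1 0^{p+k}, which differs from xy^2z since k ≥ 1. So xy^2z is not a palindrome and xy^2z ∉ L.
This contradicts the pumping lemma, so L is not regular.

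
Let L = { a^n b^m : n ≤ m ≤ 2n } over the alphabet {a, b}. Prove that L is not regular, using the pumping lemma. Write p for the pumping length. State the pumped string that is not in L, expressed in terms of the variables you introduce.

Toward a contradiction, assume L is regular with pumping length p.
Take w = a^p b^p ∈ L (since p ≤ p ≤ 2p), with |w| = 2p ≥ p.
By the pumping lemma, w = xyz with |xy| ≤ p and |y| > 0.
The first p characters of w are a's, so xy (and hence y) consists only of a's. Write y = a^k, 1 ≤ k ≤ p.
Pump with i = 2: xy^2z = a^{p+k} b^p. Now n = p+k > p = m, so the condition n ≤ m fails. Thus xy^2z ∉ L.
This contradicts the pumping lemma, so L is not regular.

a^{p+k} b^p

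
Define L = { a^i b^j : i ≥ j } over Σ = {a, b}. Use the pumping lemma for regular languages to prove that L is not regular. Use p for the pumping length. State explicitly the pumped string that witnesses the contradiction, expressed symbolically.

Assume L is regular. Let p be the pumping length given by the pumping lemma.
Choose w = a^p b^p ∈ L, with |w| = 2p ≥ p.
The pumping lemma gives a decomposition w = xyz where |xy| ≤ p and |y| > 0.
Since the first p symbols of w are all a's and |xy| ≤ p, y lies entirely in the leading a-block: y = a^k for some k with 1 ≤ k ≤ p.
Consider xy^0z = xz = a^{p-k} b^p. Since k ≥ 1, the a-count p-k is less than p, so i ≥ j fails; thus xz ∉ L.
This contradicts the pumping lemma, so L is not regular.

a^{p-k} b^p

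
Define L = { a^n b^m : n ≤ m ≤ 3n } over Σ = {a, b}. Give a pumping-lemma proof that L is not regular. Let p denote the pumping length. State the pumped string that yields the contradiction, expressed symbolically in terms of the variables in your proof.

Assume L is regular. Let p be the pumping length given by the pumping lemma.
Take w = a^p b^p ∈ L (since p ≤ p ≤ 3p), with |w| = 2p ≥ p.
By the pumping lemma, w = xyz with |xy| ≤ p and |y| ≥ 1.
Because |xy| ≤ p and w begins with p copies of a, we have y = a^k with 1 ≤ k ≤ p.
Pump with i = 2: xy^2z = a^{p+k} b^p. Now n = p+k > p = m, so the condition n ≤ m fails. Thus xy^2z ∉ L.
This contradicts the pumping lemma, so L is not regular.

a^{p+k} b^p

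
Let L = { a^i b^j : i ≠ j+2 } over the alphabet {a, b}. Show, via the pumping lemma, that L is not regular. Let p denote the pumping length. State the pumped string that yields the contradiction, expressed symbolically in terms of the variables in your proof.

a^{p+p!} b^{p+p!-2}

Assume L is regular; let p be its pumping constant.
Choose w = a^p b^{p+p!-2}. Since p ≠ (p+p!-2)+2 = p+p!, w ∈ L; and |w| ≥ p.
Write w = xyz as guaranteed by the lemma, with |xy| ≤ p and |y| ≥ 1.
Since the first p symbols of w are all a's and |xy| ≤ p, y lies entirely in the leading a-block: y = a^k for some k with 1 ≤ k ≤ p.
Since 1 ≤ k ≤ p, k divides p!; set t = 1 + p!/k. Then xy^t z has p + (p!/k)·k = p + p! copies of a. Now the a-count is p+p! and (b-count)+2 = (p+p!-2)+2 = p+p!, so i ≠ j+2 fails. So xy^t z = a^{p+p!} b^{p+p!-2} ∉ L.
This contradicts the pumping lemma, so L is not regular.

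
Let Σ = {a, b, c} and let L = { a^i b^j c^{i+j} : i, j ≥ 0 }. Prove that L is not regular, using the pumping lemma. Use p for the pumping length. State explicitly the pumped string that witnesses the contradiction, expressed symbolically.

Toward a contradiction, assume L is regular with pumping length p.
Take w = a^p b^p c^{2p} ∈ L (with i=j=p, i+j=2p), |w| = 4p ≥ p.
By the pumping lemma, w = xyz with |xy| ≤ p and |y| > 0.
Because |xy| ≤ p and w begins with p copies of a, we have y = a^k with 1 ≤ k ≤ p.
Consider xy^2z = a^{p+k} b^p c^{2p}. Now the a- and b-counts sum to 2p+k, but the c-count is 2p ≠ 2p+k. So xy^2z ∉ L.
This is a contradiction; hence L is not regular.

a^{p+k} b^p c^{2p}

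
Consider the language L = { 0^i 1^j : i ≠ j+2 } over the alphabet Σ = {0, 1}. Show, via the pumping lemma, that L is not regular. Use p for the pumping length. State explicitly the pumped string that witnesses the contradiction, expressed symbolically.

Suppose for contradiction that L is regular, and let p be the pumping length.
Choose w = 0^p 1^{p+p!-2}. Since p ≠ (p+p!-2)+2 = p+p!, w ∈ L; and |w| ≥ p.
The pumping lemma gives a decomposition w = xyz where |xy| ≤ p and |y| ≥ 1.
Since the first p symbols of w are all 0's and |xy| ≤ p, y lies entirely in the leading 0-block: y = 0^k for some k with 1 ≤ k ≤ p.
Since 1 ≤ k ≤ p, k divides p!; set t = 1 + p!/k. Then xy^t z has p + (p!/k)·k = p + p! copies of 0. Now the 0-count is p+p! and (1-count)+2 = (p+p!-2)+2 = p+p!, so i ≠ j+2 fails. So xy^t z = 0^{p+p!} 1^{p+p!-2} ∉ L.
This contradicts the pumping lemma, so L is not regular.

0^{p+p!} 1^{p+p!-2}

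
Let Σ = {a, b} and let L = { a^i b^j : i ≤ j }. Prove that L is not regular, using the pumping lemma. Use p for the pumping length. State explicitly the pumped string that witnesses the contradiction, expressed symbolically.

a^{p+k} b^p

Assume L is regular. Let p be the pumping length given by the pumping lemma.
Choose w = a^p b^p ∈ L, with |w| = 2p ≥ p.
By the pumping lemma, w = xyz with |xy| ≤ p and |y| > 0.
Because |xy| ≤ p and w begins with p copies of a, we have y = a^k with 1 ≤ k ≤ p.
Consider xy^2z = a^{p+k} b^p. Since k ≥ 1, the a-count p+k exceeds the b-count p, so i ≤ j fails; thus xy^2z ∉ L.
This is a contradiction; hence L is not regular.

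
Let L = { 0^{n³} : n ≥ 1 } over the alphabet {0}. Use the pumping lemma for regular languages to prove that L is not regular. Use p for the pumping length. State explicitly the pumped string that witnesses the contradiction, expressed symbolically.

0^{p³+k}

Assume L is regular; let p be its pumping constant.
Take w = 0^{p³} ∈ L with |w| = p³ ≥ p.
The pumping lemma gives a decomposition w = xyz where |xy| ≤ p and y is nonempty.
Then y = 0^k for some k with 1 ≤ k ≤ p.
Pump with i = 2: xy^2z = 0^{p³+k}. Since 1 ≤ k ≤ p, p³ < p³+k ≤ p³+p < p³+3p²+3p+1 = (p+1)³, so p³+k is not a perfect cube. So xy^2z ∉ L.
This contradicts the pumping lemma, so L is not regular.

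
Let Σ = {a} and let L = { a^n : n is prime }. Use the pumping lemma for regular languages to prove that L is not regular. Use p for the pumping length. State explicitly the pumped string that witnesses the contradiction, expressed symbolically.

Assume L is regular. Let p be the pumping length given by the pumping lemma.
Let q be a prime with q ≥ p+2 (infinitely many primes exist), and take w = a^q ∈ L with |w| = q ≥ p.
The pumping lemma gives a decomposition w = xyz where |xy| ≤ p and y is nonempty.
Then y = a^k for some k with 1 ≤ k ≤ p.
Since 1 ≤ k ≤ p, |xz| = q-k. Pump with i = q+1: |xy^{q+1}z| = (q-k)+(q+1)k = q+qk = q(1+k), which is composite (both factors ≥ 2). So xy^{q+1}z = a^{q(1+k)} ∉ L.
This is a contradiction; hence L is not regular.

a^{q(1+k)}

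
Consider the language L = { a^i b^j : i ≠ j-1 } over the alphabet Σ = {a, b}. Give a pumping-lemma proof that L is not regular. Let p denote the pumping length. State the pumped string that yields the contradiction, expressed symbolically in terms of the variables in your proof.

Suppose for contradiction that L is regular, and let p be the pumping length.
Choose w = a^p b^{p+p!+1}. Since p ≠ (p+p!+1)-1 = p+p!, w ∈ L; and |w| ≥ p.
Write w = xyz as guaranteed by the lemma, with |xy| ≤ p and |y| > 0.
Because |xy| ≤ p and w begins with p copies of a, we have y = a^k with 1 ≤ k ≤ p.
Since 1 ≤ k ≤ p, k divides p!; set t = 1 + p!/k. Then xy^t z has p + (p!/k)·k = p + p! copies of a. Now the a-count is p+p! and (b-count)-1 = (p+p!+1)-1 = p+p!, so i ≠ j-1 fails. So xy^t z = a^{p+p!} b^{p+p!+1} ∉ L.
Contradiction. Therefore L is not regular.

a^{p+p!} b^{p+p!+1}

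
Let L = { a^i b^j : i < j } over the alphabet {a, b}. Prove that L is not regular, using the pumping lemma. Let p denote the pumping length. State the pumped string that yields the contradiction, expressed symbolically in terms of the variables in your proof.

Suppose for contradiction that L is regular, and let p be the pumping length.
Choose w = a^p b^{p+1} ∈ L, with |w| = 2p+1 ≥ p.
Write w = xyz as guaranteed by the lemma, with |xy| ≤ p and |y| > 0.
Since the first p symbols of w are all a's and |xy| ≤ p, y lies entirely in the leading a-block: y = a^k for some k with 1 ≤ k ≤ p.
Consider xy^2z = a^{p+k} b^{p+1}. Since k ≥ 1, the a-count p+k is at least p+1, so i < j fails; thus xy^2z ∉ L.
This contradicts the pumping lemma, so L is not regular.

a^{p+k} b^{p+1}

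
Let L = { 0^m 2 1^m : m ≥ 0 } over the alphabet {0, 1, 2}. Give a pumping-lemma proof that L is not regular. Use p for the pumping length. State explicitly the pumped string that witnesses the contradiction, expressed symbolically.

Assume L is regular. Let p be the pumping length given by the pumping lemma.
Take w = 0^p 2 1^p ∈ L with |w| = 2p+1 ≥ p.
Write w = xyz as guaranteed by the lemma, with |xy| ≤ p and y is nonempty.
Because |xy| ≤ p and w begins with p copies of 0, we have y = 0^k with 1 ≤ k ≤ p.
Pump with i = 2: xy^2z = 0^{p+k} 2 1^p, which would require p+k = p. But k ≥ 1, so xy^2z ∉ L.
Contradiction. Therefore L is not regular.

0^{p+k} 2 1^p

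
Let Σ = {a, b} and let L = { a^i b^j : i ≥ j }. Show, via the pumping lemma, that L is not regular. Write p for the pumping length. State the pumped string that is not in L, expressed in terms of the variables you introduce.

a^{p-k} b^p

Suppose for contradiction that L is regular, and let p be the pumping length.
Choose w = a^p b^p ∈ L, with |w| = 2p ≥ p.
Write w = xyz as guaranteed by the lemma, with |xy| ≤ p and y is nonempty.
The first p characters of w are a's, so xy (and hence y) consists only of a's. Write y = a^k, 1 ≤ k ≤ p.
Consider xy^0z = xz = a^{p-k} b^p. Since k ≥ 1, the a-count p-k is less than p, so i ≥ j fails; thus xz ∉ L.
Contradiction. Therefore L is not regular.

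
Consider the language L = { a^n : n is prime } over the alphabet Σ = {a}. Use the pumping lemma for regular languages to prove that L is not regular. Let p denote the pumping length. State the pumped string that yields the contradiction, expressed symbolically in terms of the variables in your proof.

Suppose for contradiction that L is regular, and let p be the pumping length.
Let q be a prime with q ≥ p+2 (infinitely many primes exist), and take w = a^q ∈ L with |w| = q ≥ p.
Write w = xyz as guaranteed by the lemma, with |xy| ≤ p and |y| > 0.
Then y = a^k for some k with 1 ≤ k ≤ p.
Since 1 ≤ k ≤ p, |xz| = q-k. Pump with i = q+1: |xy^{q+1}z| = (q-k)+(q+1)k = q+qk = q(1+k), which is composite (both factors ≥ 2). So xy^{q+1}z = a^{q(1+k)} ∉ L.
Contradiction. Therefore L is not regular.

a^{q(1+k)}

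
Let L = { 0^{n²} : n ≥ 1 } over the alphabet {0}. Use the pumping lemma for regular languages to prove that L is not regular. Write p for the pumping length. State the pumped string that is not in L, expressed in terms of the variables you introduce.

0^{p²+k}

Toward a contradiction, assume L is regular with pumping length p.
Take w = 0^{p²} ∈ L with |w| = p² ≥ p.
By the pumping lemma, w = xyz with |xy| ≤ p and |y| ≥ 1.
Then y = 0^k for some k with 1 ≤ k ≤ p.
Pump with i = 2: xy^2z = 0^{p²+k}. Since 1 ≤ k ≤ p, p² < p²+k ≤ p²+p < (p+1)², so p²+k lies strictly between consecutive squares and is not a perfect square. So xy^2z ∉ L.
This is a contradiction; hence L is not regular.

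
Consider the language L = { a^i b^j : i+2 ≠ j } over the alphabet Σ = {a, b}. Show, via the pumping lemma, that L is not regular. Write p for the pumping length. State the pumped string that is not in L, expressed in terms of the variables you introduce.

a^{p+p!} b^{p+p!+2}

Toward a contradiction, assume L is regular with pumping length p.
Choose w = a^p b^{p+p!+2}. Since p ≠ (p+p!+2)-2 = p+p!, w ∈ L; and |w| ≥ p.
Write w = xyz as guaranteed by the lemma, with |xy| ≤ p and |y| > 0.
Since the first p symbols of w are all a's and |xy| ≤ p, y lies entirely in the leading a-block: y = a^k for some k with 1 ≤ k ≤ p.
Since 1 ≤ k ≤ p, k divides p!; set t = 1 + p!/k. Then xy^t z has p + (p!/k)·k = p + p! copies of a. Now the a-count is p+p! and (b-count)-2 = (p+p!+2)-2 = p+p!, so i+2 ≠ j fails. So xy^t z = a^{p+p!} b^{p+p!+2} ∉ L.
This contradicts the pumping lemma, so L is not regular.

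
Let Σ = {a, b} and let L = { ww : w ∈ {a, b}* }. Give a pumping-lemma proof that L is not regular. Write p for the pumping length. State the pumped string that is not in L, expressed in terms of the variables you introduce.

a^{p+k} b^p a^p b^p

Toward a contradiction, assume L is regular with pumping length p.
Take w = a^p b^p a^p b^p = uu where u = a^pb^p; then w ∈ L and |w| = 4p ≥ p.
By the pumping lemma, w = xyz with |xy| ≤ p and |y| ≥ 1.
The first p characters of w are a's, so xy (and hence y) consists only of a's. Write y = a^k, 1 ≤ k ≤ p.
Pump with i = 2: xy^2z = a^{p+k} b^p a^p b^p, of length 4p+k. Suppose this equals vv. The string starts with a and ends with b, so v does too; thus the boundary between the two copies of v is a b→a transition. There is exactly one such transition, at position 2p+k, so |v| = 2p+k and |vv| = 4p+2k ≠ 4p+k since k ≥ 1. So xy^2z ∉ L.
This contradicts the pumping lemma, so L is not regular.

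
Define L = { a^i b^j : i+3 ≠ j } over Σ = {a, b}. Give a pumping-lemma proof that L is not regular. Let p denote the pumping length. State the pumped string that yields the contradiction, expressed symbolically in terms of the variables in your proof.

Suppose for contradiction that L is regular, and let p be the pumping length.
Choose w = a^p b^{p+p!+3}. Since p ≠ (p+p!+3)-3 = p+p!, w ∈ L; and |w| ≥ p.
By the pumping lemma, w = xyz with |xy| ≤ p and |y| > 0.
Since the first p symbols of w are all a's and |xy| ≤ p, y lies entirely in the leading a-block: y = a^k for some k with 1 ≤ k ≤ p.
Since 1 ≤ k ≤ p, k divides p!; set t = 1 + p!/k. Then xy^t z has p + (p!/k)·k = p + p! copies of a. Now the a-count is p+p! and (b-count)-3 = (p+p!+3)-3 = p+p!, so i+3 ≠ j fails. So xy^t z = a^{p+p!} b^{p+p!+3} ∉ L.
Contradiction. Therefore L is not regular.

a^{p+p!} b^{p+p!+3}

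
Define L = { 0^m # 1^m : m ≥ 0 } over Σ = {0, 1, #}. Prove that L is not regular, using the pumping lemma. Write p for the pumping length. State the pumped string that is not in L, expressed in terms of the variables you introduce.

Toward a contradiction, assume L is regular with pumping length p.
Take w = 0^p # 1^p ∈ L with |w| = 2p+1 ≥ p.
Write w = xyz as guaranteed by the lemma, with |xy| ≤ p and y is nonempty.
Since the first p symbols of w are all 0's and |xy| ≤ p, y lies entirely in the leading 0-block: y = 0^k for some k with 1 ≤ k ≤ p.
Pump with i = 2: xy^2z = 0^{p+k} # 1^p, which would require p+k = p. But k ≥ 1, so xy^2z ∉ L.
Contradiction. Therefore L is not regular.

0^{p+k} # 1^p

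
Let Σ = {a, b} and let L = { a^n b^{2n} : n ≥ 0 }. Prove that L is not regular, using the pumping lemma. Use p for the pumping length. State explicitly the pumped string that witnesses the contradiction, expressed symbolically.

Assume L is regular; let p be its pumping constant.
Let w = a^p b^{2p} ∈ L; note |w| = 3p ≥ p.
The pumping lemma gives a decomposition w = xyz where |xy| ≤ p and |y| > 0.
Since the first p symbols of w are all a's and |xy| ≤ p, y lies entirely in the leading a-block: y = a^k for some k with 1 ≤ k ≤ p.
Pump with i = 2: xy^2z = a^{p+k} b^{2p}. For this to lie in L we would need 2p = 2(p+k), which forces k = 0. But k ≥ 1, so xy^2z ∉ L.
Contradiction. Therefore L is not regular.

a^{p+k} b^{2p}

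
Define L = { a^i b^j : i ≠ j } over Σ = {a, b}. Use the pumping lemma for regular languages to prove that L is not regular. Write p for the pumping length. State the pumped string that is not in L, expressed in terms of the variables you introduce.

a^{p+p!} b^{p+p!}

Assume L is regular. Let p be the pumping length given by the pumping lemma.
Choose w = a^p b^{p+p!}. Since p ≠ p+p!, w ∈ L; and |w| ≥ p.
By the pumping lemma, w = xyz with |xy| ≤ p and |y| ≥ 1.
Since the first p symbols of w are all a's and |xy| ≤ p, y lies entirely in the leading a-block: y = a^k for some k with 1 ≤ k ≤ p.
Since 1 ≤ k ≤ p, k divides p!; set t = 1 + p!/k. Then xy^t z has p + (p!/k)·k = p + p! copies of a. Now the a-count equals the b-count, so i ≠ j fails. So xy^t z = a^{p+p!} b^{p+p!} ∉ L.
Contradiction. Therefore L is not regular.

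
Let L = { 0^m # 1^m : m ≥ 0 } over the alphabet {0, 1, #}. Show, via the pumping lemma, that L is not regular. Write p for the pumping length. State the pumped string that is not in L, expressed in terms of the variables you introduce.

0^{p+k} # 1^p

Suppose for contradiction that L is regular, and let p be the pumping length.
Take w = 0^p # 1^p ∈ L with |w| = 2p+1 ≥ p.
By the pumping lemma, w = xyz with |xy| ≤ p and |y| ≥ 1.
Since the first p symbols of w are all 0's and |xy| ≤ p, y lies entirely in the leading 0-block: y = 0^k for some k with 1 ≤ k ≤ p.
Pump with i = 2: xy^2z = 0^{p+k} # 1^p, which would require p+k = p. But k ≥ 1, so xy^2z ∉ L.
Contradiction. Therefore L is not regular.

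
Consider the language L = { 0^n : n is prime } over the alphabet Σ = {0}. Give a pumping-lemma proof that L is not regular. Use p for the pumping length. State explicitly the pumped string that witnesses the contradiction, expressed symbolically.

0^{q(1+k)}

Suppose for contradiction that L is regular, and let p be the pumping length.
Let q be a prime with q ≥ p+2 (infinitely many primes exist), and take w = 0^q ∈ L with |w| = q ≥ p.
Write w = xyz as guaranteed by the lemma, with |xy| ≤ p and |y| > 0.
Then y = 0^k for some k with 1 ≤ k ≤ p.
Since 1 ≤ k ≤ p, |xz| = q-k. Pump with i = q+1: |xy^{q+1}z| = (q-k)+(q+1)k = q+qk = q(1+k), which is composite (both factors ≥ 2). So xy^{q+1}z = 0^{q(1+k)} ∉ L.
This is a contradiction; hence L is not regular.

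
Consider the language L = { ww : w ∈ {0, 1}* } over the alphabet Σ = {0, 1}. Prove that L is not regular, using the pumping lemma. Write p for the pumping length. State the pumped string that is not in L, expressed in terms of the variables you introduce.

Toward a contradiction, assume L is regular with pumping length p.
Take w = 0^p 1^p 0^p 1^p = uu where u = 0^p1^p; then w ∈ L and |w| = 4p ≥ p.
The pumping lemma gives a decomposition w = xyz where |xy| ≤ p and |y| ≥ 1.
The first p characters of w are 0's, so xy (and hence y) consists only of 0's. Write y = 0^k, 1 ≤ k ≤ p.
Pump with i = 2: xy^2z = 0^{p+k} 1^p 0^p 1^p, of length 4p+k. Suppose this equals vv. The string starts with 0 and ends with 1, so v does too; thus the boundary between the two copies of v is a 1→0 transition. There is exactly one such transition, at position 2p+k, so |v| = 2p+k and |vv| = 4p+2k ≠ 4p+k since k ≥ 1. So xy^2z ∉ L.
This contradicts the pumping lemma, so L is not regular.

0^{p+k} 1^p 0^p 1^p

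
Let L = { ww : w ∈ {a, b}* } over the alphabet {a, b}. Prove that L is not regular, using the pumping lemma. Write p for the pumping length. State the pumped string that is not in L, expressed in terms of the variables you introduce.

Assume L is regular; let p be its pumping constant.
Take w = a^p b^p a^p b^p = uu where u = a^pb^p; then w ∈ L and |w| = 4p ≥ p.
Write w = xyz as guaranteed by the lemma, with |xy| ≤ p and y is nonempty.
Because |xy| ≤ p and w begins with p copies of a, we have y = a^k with 1 ≤ k ≤ p.
Pump with i = 2: xy^2z = a^{p+k} b^p a^p b^p, of length 4p+k. Suppose this equals vv. The string starts with a and ends with b, so v does too; thus the boundary between the two copies of v is a b→a transition. There is exactly one such transition, at position 2p+k, so |v| = 2p+k and |vv| = 4p+2k ≠ 4p+k since k ≥ 1. So xy^2z ∉ L.
This contradicts the pumping lemma, so L is not regular.

a^{p+k} b^p a^p b^p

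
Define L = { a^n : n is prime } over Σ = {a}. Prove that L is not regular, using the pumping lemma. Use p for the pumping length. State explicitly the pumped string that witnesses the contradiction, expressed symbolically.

Assume L is regular; let p be its pumping constant.
Let q be a prime with q ≥ p+2 (infinitely many primes exist), and take w = a^q ∈ L with |w| = q ≥ p.
By the pumping lemma, w = xyz with |xy| ≤ p and y is nonempty.
Then y = a^k for some k with 1 ≤ k ≤ p.
Since 1 ≤ k ≤ p, |xz| = q-k. Pump with i = q+1: |xy^{q+1}z| = (q-k)+(q+1)k = q+qk = q(1+k), which is composite (both factors ≥ 2). So xy^{q+1}z = a^{q(1+k)} ∉ L.
This is a contradiction; hence L is not regular.

a^{q(1+k)}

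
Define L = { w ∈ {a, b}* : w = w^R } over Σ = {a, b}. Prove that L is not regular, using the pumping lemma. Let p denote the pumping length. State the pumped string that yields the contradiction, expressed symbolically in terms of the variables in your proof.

Suppose for contradiction that L is regular, and let p be the pumping length.
Take w = a^p b a^p, a palindrome of length 2p+1 ≥ p.
By the pumping lemma, w = xyz with |xy| ≤ p and |y| > 0.
Since the first p symbols of w are all a's and |xy| ≤ p, y lies entirely in the leading a-block: y = a^k for some k with 1 ≤ k ≤ p.
Pump with i = 2: xy^2z = a^{p+k} b a^p. Its reverse is a^p b a^{p+k}, which differs from xy^2z since k ≥ 1. So xy^2z is not a palindrome and xy^2z ∉ L.
This is a contradiction; hence L is not regular.

a^{p+k} b a^p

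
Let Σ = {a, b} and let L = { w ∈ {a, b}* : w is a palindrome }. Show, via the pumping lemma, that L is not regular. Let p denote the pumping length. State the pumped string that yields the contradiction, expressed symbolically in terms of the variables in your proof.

Toward a contradiction, assume L is regular with pumping length p.
Take w = a^p b a^p, a palindrome of length 2p+1 ≥ p.
By the pumping lemma, w = xyz with |xy| ≤ p and y is nonempty.
The first p characters of w are a's, so xy (and hence y) consists only of a's. Write y = a^k, 1 ≤ k ≤ p.
Pump with i = 2: xy^2z = a^{p+k} b a^p. Its reverse is a^p b a^{p+k}, which differs from xy^2z since k ≥ 1. So xy^2z is not a palindrome and xy^2z ∉ L.
Contradiction. Therefore L is not regular.

a^{p+k} b a^p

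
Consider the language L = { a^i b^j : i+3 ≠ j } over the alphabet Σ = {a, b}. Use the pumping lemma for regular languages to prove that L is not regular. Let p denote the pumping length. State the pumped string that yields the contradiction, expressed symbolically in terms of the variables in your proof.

Assume L is regular; let p be its pumping constant.
Choose w = a^p b^{p+p!+3}. Since p ≠ (p+p!+3)-3 = p+p!, w ∈ L; and |w| ≥ p.
The pumping lemma gives a decomposition w = xyz where |xy| ≤ p and |y| ≥ 1.
The first p characters of w are a's, so xy (and hence y) consists only of a's. Write y = a^k, 1 ≤ k ≤ p.
Since 1 ≤ k ≤ p, k divides p!; set t = 1 + p!/k. Then xy^t z has p + (p!/k)·k = p + p! copies of a. Now the a-count is p+p! and (b-count)-3 = (p+p!+3)-3 = p+p!, so i+3 ≠ j fails. So xy^t z = a^{p+p!} b^{p+p!+3} ∉ L.
This is a contradiction; hence L is not regular.

a^{p+p!} b^{p+p!+3}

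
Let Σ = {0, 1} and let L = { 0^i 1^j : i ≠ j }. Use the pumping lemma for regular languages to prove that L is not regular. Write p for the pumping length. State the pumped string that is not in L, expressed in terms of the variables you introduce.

Assume L is regular. Let p be the pumping length given by the pumping lemma.
Choose w = 0^p 1^{p+p!}. Since p ≠ p+p!, w ∈ L; and |w| ≥ p.
The pumping lemma gives a decomposition w = xyz where |xy| ≤ p and |y| > 0.
Since the first p symbols of w are all 0's and |xy| ≤ p, y lies entirely in the leading 0-block: y = 0^k for some k with 1 ≤ k ≤ p.
Since 1 ≤ k ≤ p, k divides p!; set t = 1 + p!/k. Then xy^t z has p + (p!/k)·k = p + p! copies of 0. Now the 0-count equals the 1-count, so i ≠ j fails. So xy^t z = 0^{p+p!} 1^{p+p!} ∉ L.
This is a contradiction; hence L is not regular.

0^{p+p!} 1^{p+p!}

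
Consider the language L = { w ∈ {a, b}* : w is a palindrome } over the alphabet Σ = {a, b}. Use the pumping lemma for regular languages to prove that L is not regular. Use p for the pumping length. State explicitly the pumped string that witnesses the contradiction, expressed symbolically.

Assume L is regular; let p be its pumping constant.
Take w = a^p b a^p, a palindrome of length 2p+1 ≥ p.
Write w = xyz as guaranteed by the lemma, with |xy| ≤ p and |y| > 0.
Since the first p symbols of w are all a's and |xy| ≤ p, y lies entirely in the leading a-block: y = a^k for some k with 1 ≤ k ≤ p.
Pump with i = 2: xy^2z = a^{p+k} b a^p. Its reverse is a^p b a^{p+k}, which differs from xy^2z since k ≥ 1. So xy^2z is not a palindrome and xy^2z ∉ L.
This contradicts the pumping lemma, so L is not regular.

a^{p+k} b a^p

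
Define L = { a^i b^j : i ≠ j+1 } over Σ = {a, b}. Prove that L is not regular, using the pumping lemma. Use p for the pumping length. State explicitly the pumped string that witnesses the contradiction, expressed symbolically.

a^{p+p!} b^{p+p!-1}

Assume L is regular; let p be its pumping constant.
Choose w = a^p b^{p+p!-1}. Since p ≠ (p+p!-1)+1 = p+p!, w ∈ L; and |w| ≥ p.
Write w = xyz as guaranteed by the lemma, with |xy| ≤ p and |y| ≥ 1.
Since the first p symbols of w are all a's and |xy| ≤ p, y lies entirely in the leading a-block: y = a^k for some k with 1 ≤ k ≤ p.
Since 1 ≤ k ≤ p, k divides p!; set t = 1 + p!/k. Then xy^t z has p + (p!/k)·k = p + p! copies of a. Now the a-count is p+p! and (b-count)+1 = (p+p!-1)+1 = p+p!, so i ≠ j+1 fails. So xy^t z = a^{p+p!} b^{p+p!-1} ∉ L.
This contradicts the pumping lemma, so L is not regular.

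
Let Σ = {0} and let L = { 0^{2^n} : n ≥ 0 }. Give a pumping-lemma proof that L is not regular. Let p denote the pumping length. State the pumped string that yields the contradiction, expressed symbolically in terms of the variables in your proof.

0^{2^p+k}

Assume L is regular; let p be its pumping constant.
Take w = 0^{2^p} ∈ L with |w| = 2^p ≥ p.
Write w = xyz as guaranteed by the lemma, with |xy| ≤ p and |y| ≥ 1.
Then y = 0^k for some k with 1 ≤ k ≤ p.
Pump with i = 2: xy^2z = 0^{2^p+k}. Since 1 ≤ k ≤ p < 2^p, we have 2^p < 2^p+k < 2^{p+1}, so 2^p+k is not a power of 2. So xy^2z ∉ L.
This is a contradiction; hence L is not regular.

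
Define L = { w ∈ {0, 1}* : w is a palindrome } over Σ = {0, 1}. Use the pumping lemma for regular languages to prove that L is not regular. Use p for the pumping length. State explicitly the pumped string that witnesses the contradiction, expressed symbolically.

0^{p+k} 1 0^p

Assume L is regular. Let p be the pumping length given by the pumping lemma.
Take w = 0^p 1 0^p, a palindrome of length 2p+1 ≥ p.
By the pumping lemma, w = xyz with |xy| ≤ p and y is nonempty.
The first p characters of w are 0's, so xy (and hence y) consists only of 0's. Write y = 0^k, 1 ≤ k ≤ p.
Pump with i = 2: xy^2z = 0^{p+k} 1 0^p. Its reverse is 0^p 1 0^{p+k}, which differs from xy^2z since k ≥ 1. So xy^2z is not a palindrome and xy^2z ∉ L.
Contradiction. Therefore L is not regular.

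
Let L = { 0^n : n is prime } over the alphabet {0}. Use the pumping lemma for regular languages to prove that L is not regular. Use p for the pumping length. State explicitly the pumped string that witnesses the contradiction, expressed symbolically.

Assume L is regular. Let p be the pumping length given by the pumping lemma.
Let q be a prime with q ≥ p+2 (infinitely many primes exist), and take w = 0^q ∈ L with |w| = q ≥ p.
The pumping lemma gives a decomposition w = xyz where |xy| ≤ p and |y| ≥ 1.
Then y = 0^k for some k with 1 ≤ k ≤ p.
Since 1 ≤ k ≤ p, |xz| = q-k. Pump with i = q+1: |xy^{q+1}z| = (q-k)+(q+1)k = q+qk = q(1+k), which is composite (both factors ≥ 2). So xy^{q+1}z = 0^{q(1+k)} ∉ L.
Contradiction. Therefore L is not regular.

0^{q(1+k)}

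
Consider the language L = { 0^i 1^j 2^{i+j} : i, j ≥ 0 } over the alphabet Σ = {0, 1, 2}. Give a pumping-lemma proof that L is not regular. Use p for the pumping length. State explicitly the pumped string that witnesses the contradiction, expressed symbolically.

0^{p+k} 1^p 2^{2p}

Assume L is regular. Let p be the pumping length given by the pumping lemma.
Take w = 0^p 1^p 2^{2p} ∈ L (with i=j=p, i+j=2p), |w| = 4p ≥ p.
By the pumping lemma, w = xyz with |xy| ≤ p and y is nonempty.
Because |xy| ≤ p and w begins with p copies of 0, we have y = 0^k with 1 ≤ k ≤ p.
Consider xy^2z = 0^{p+k} 1^p 2^{2p}. Now the 0- and 1-counts sum to 2p+k, but the 2-count is 2p ≠ 2p+k. So xy^2z ∉ L.
Contradiction. Therefore L is not regular.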